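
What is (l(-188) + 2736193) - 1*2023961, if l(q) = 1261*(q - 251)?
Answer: 158653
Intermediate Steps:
l(q) = -316511 + 1261*q (l(q) = 1261*(-251 + q) = -316511 + 1261*q)
(l(-188) + 2736193) - 1*2023961 = ((-316511 + 1261*(-188)) + 2736193) - 1*2023961 = ((-316511 - 237068) + 2736193) - 2023961 = (-553579 + 2736193) - 2023961 = 2182614 - 2023961 = 158653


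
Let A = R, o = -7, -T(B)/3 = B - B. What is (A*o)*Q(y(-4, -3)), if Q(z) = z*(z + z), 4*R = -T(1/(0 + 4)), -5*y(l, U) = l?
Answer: 0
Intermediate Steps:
y(l, U) = -l/5
T(B) = 0 (T(B) = -3*(B - B) = -3*0 = 0)
R = 0 (R = (-1*0)/4 = (1/4)*0 = 0)
Q(z) = 2*z**2 (Q(z) = z*(2*z) = 2*z**2)
A = 0
(A*o)*Q(y(-4, -3)) = (0*(-7))*(2*(-1/5*(-4))**2) = 0*(2*(4/5)**2) = 0*(2*(16/25)) = 0*(32/25) = 0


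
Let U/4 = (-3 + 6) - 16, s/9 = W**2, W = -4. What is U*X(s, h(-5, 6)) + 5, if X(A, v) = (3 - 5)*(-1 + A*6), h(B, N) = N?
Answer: 89757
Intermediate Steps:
s = 144 (s = 9*(-4)**2 = 9*16 = 144)
X(A, v) = 2 - 12*A (X(A, v) = -2*(-1 + 6*A) = 2 - 12*A)
U = -52 (U = 4*((-3 + 6) - 16) = 4*(3 - 16) = 4*(-13) = -52)
U*X(s, h(-5, 6)) + 5 = -52*(2 - 12*144) + 5 = -52*(2 - 1728) + 5 = -52*(-1726) + 5 = 89752 + 5 = 89757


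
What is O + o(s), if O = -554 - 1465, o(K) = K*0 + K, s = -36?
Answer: -2055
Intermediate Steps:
o(K) = K (o(K) = 0 + K = K)
O = -2019
O + o(s) = -2019 - 36 = -2055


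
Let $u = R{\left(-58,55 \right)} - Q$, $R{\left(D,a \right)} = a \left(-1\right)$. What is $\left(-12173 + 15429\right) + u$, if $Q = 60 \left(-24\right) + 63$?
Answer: $4578$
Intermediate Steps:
$R{\left(D,a \right)} = - a$
$Q = -1377$ ($Q = -1440 + 63 = -1377$)
$u = 1322$ ($u = \left(-1\right) 55 - -1377 = -55 + 1377 = 1322$)
$\left(-12173 + 15429\right) + u = \left(-12173 + 15429\right) + 1322 = 3256 + 1322 = 4578$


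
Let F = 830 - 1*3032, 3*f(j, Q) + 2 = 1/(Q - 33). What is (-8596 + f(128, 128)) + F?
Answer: -1025873/95 ≈ -10799.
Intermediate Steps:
f(j, Q) = -⅔ + 1/(3*(-33 + Q)) (f(j, Q) = -⅔ + 1/(3*(Q - 33)) = -⅔ + 1/(3*(-33 + Q)))
F = -2202 (F = 830 - 3032 = -2202)
(-8596 + f(128, 128)) + F = (-8596 + (67 - 2*128)/(3*(-33 + 128))) - 2202 = (-8596 + (⅓)*(67 - 256)/95) - 2202 = (-8596 + (⅓)*(1/95)*(-189)) - 2202 = (-8596 - 63/95) - 2202 = -816683/95 - 2202 = -1025873/95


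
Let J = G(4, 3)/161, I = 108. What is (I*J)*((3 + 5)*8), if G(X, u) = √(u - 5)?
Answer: 6912*I*√2/161 ≈ 60.715*I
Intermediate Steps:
G(X, u) = √(-5 + u)
J = I*√2/161 (J = √(-5 + 3)/161 = √(-2)*(1/161) = (I*√2)*(1/161) = I*√2/161 ≈ 0.0087839*I)
(I*J)*((3 + 5)*8) = (108*(I*√2/161))*((3 + 5)*8) = (108*I*√2/161)*(8*8) = (108*I*√2/161)*64 = 6912*I*√2/161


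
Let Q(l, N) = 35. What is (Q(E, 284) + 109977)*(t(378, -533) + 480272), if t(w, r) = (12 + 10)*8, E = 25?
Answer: 52855045376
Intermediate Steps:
t(w, r) = 176 (t(w, r) = 22*8 = 176)
(Q(E, 284) + 109977)*(t(378, -533) + 480272) = (35 + 109977)*(176 + 480272) = 110012*480448 = 52855045376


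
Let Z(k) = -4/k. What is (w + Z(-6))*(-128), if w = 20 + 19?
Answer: -15232/3 ≈ -5077.3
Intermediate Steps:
w = 39
(w + Z(-6))*(-128) = (39 - 4/(-6))*(-128) = (39 - 4*(-⅙))*(-128) = (39 + ⅔)*(-128) = (119/3)*(-128) = -15232/3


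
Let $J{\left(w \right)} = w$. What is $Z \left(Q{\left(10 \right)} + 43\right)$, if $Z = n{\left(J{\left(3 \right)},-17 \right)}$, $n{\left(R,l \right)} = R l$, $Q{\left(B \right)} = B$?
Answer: $-2703$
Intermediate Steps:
$Z = -51$ ($Z = 3 \left(-17\right) = -51$)
$Z \left(Q{\left(10 \right)} + 43\right) = - 51 \left(10 + 43\right) = \left(-51\right) 53 = -2703$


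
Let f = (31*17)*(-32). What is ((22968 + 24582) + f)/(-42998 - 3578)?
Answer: -15343/23288 ≈ -0.65884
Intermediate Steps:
f = -16864 (f = 527*(-32) = -16864)
((22968 + 24582) + f)/(-42998 - 3578) = ((22968 + 24582) - 16864)/(-42998 - 3578) = (47550 - 16864)/(-46576) = 30686*(-1/46576) = -15343/23288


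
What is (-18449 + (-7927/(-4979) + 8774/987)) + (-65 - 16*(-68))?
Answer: -85584611603/4914273 ≈ -17416.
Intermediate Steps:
(-18449 + (-7927/(-4979) + 8774/987)) + (-65 - 16*(-68)) = (-18449 + (-7927*(-1/4979) + 8774*(1/987))) + (-65 + 1088) = (-18449 + (7927/4979 + 8774/987)) + 1023 = (-18449 + 51509695/4914273) + 1023 = -90611912882/4914273 + 1023 = -85584611603/4914273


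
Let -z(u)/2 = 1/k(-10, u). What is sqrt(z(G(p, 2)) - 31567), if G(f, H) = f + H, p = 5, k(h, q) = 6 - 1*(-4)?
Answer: 2*I*sqrt(197295)/5 ≈ 177.67*I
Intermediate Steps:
k(h, q) = 10 (k(h, q) = 6 + 4 = 10)
G(f, H) = H + f
z(u) = -1/5 (z(u) = -2/10 = -2*1/10 = -1/5)
sqrt(z(G(p, 2)) - 31567) = sqrt(-1/5 - 31567) = sqrt(-157836/5) = 2*I*sqrt(197295)/5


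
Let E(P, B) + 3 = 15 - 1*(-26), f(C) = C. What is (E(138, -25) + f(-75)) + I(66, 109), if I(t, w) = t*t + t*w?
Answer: 11513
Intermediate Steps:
E(P, B) = 38 (E(P, B) = -3 + (15 - 1*(-26)) = -3 + (15 + 26) = -3 + 41 = 38)
I(t, w) = t² + t*w
(E(138, -25) + f(-75)) + I(66, 109) = (38 - 75) + 66*(66 + 109) = -37 + 66*175 = -37 + 11550 = 11513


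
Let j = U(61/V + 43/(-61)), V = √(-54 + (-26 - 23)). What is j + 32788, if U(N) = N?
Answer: 2000025/61 - 61*I*√103/103 ≈ 32787.0 - 6.0105*I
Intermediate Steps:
V = I*√103 (V = √(-54 - 49) = √(-103) = I*√103 ≈ 10.149*I)
j = -43/61 - 61*I*√103/103 (j = 61/((I*√103)) + 43/(-61) = 61*(-I*√103/103) + 43*(-1/61) = -61*I*√103/103 - 43/61 = -43/61 - 61*I*√103/103 ≈ -0.70492 - 6.0105*I)
j + 32788 = (-43/61 - 61*I*√103/103) + 32788 = 2000025/61 - 61*I*√103/103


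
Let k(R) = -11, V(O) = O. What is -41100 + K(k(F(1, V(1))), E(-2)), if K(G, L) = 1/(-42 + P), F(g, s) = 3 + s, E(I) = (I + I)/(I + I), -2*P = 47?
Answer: -5384102/131 ≈ -41100.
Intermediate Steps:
P = -47/2 (P = -½*47 = -47/2 ≈ -23.500)
E(I) = 1 (E(I) = (2*I)/((2*I)) = (2*I)*(1/(2*I)) = 1)
K(G, L) = -2/131 (K(G, L) = 1/(-42 - 47/2) = 1/(-131/2) = -2/131)
-41100 + K(k(F(1, V(1))), E(-2)) = -41100 - 2/131 = -5384102/131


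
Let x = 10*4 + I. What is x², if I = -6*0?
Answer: 1600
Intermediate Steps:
I = 0 (I = -1*0 = 0)
x = 40 (x = 10*4 + 0 = 40 + 0 = 40)
x² = 40² = 1600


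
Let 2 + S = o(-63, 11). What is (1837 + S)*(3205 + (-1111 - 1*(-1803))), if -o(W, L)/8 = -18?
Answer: 7712163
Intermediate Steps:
o(W, L) = 144 (o(W, L) = -8*(-18) = 144)
S = 142 (S = -2 + 144 = 142)
(1837 + S)*(3205 + (-1111 - 1*(-1803))) = (1837 + 142)*(3205 + (-1111 - 1*(-1803))) = 1979*(3205 + (-1111 + 1803)) = 1979*(3205 + 692) = 1979*3897 = 7712163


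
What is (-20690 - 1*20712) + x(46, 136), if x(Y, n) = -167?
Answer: -41569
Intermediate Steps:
(-20690 - 1*20712) + x(46, 136) = (-20690 - 1*20712) - 167 = (-20690 - 20712) - 167 = -41402 - 167 = -41569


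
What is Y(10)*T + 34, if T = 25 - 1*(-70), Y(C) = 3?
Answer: 319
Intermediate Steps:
T = 95 (T = 25 + 70 = 95)
Y(10)*T + 34 = 3*95 + 34 = 285 + 34 = 319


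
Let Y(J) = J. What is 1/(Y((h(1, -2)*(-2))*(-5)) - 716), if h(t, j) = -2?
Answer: -1/736 ≈ -0.0013587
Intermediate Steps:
1/(Y((h(1, -2)*(-2))*(-5)) - 716) = 1/(-2*(-2)*(-5) - 716) = 1/(4*(-5) - 716) = 1/(-20 - 716) = 1/(-736) = -1/736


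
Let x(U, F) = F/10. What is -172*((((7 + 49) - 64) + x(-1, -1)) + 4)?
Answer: 3526/5 ≈ 705.20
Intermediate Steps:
x(U, F) = F/10 (x(U, F) = F*(⅒) = F/10)
-172*((((7 + 49) - 64) + x(-1, -1)) + 4) = -172*((((7 + 49) - 64) + (⅒)*(-1)) + 4) = -172*(((56 - 64) - ⅒) + 4) = -172*((-8 - ⅒) + 4) = -172*(-81/10 + 4) = -172*(-41/10) = 3526/5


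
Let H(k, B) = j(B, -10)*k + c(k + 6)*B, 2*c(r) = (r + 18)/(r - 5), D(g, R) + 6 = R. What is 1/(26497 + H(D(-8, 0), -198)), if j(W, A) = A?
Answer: 5/134567 ≈ 3.7156e-5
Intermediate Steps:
D(g, R) = -6 + R
c(r) = (18 + r)/(2*(-5 + r)) (c(r) = ((r + 18)/(r - 5))/2 = ((18 + r)/(-5 + r))/2 = (18 + r)/(2*(-5 + r)))
H(k, B) = -10*k + B*(24 + k)/(2*(1 + k)) (H(k, B) = -10*k + ((18 + (k + 6))/(2*(-5 + (k + 6))))*B = -10*k + ((18 + (6 + k))/(2*(-5 + (6 + k))))*B = -10*k + ((24 + k)/(2*(1 + k)))*B = -10*k + B*(24 + k)/(2*(1 + k)))
1/(26497 + H(D(-8, 0), -198)) = 1/(26497 + (-198*(24 + (-6 + 0)) - 20*(-6 + 0)*(1 + (-6 + 0)))/(2*(1 + (-6 + 0)))) = 1/(26497 + (-198*(24 - 6) - 20*(-6)*(1 - 6))/(2*(1 - 6))) = 1/(26497 + (½)*(-198*18 - 20*(-6)*(-5))/(-5)) = 1/(26497 + (½)*(-⅕)*(-3564 - 600)) = 1/(26497 + (½)*(-⅕)*(-4164)) = 1/(26497 + 2082/5) = 1/(134567/5) = 5/134567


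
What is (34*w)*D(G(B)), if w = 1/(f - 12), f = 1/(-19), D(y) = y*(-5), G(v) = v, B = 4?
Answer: 12920/229 ≈ 56.419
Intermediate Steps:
D(y) = -5*y
f = -1/19 ≈ -0.052632
w = -19/229 (w = 1/(-1/19 - 12) = 1/(-229/19) = -19/229 ≈ -0.082969)
(34*w)*D(G(B)) = (34*(-19/229))*(-5*4) = -646/229*(-20) = 12920/229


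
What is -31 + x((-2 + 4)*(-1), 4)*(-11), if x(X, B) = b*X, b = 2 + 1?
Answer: 35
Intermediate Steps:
b = 3
x(X, B) = 3*X
-31 + x((-2 + 4)*(-1), 4)*(-11) = -31 + (3*((-2 + 4)*(-1)))*(-11) = -31 + (3*(2*(-1)))*(-11) = -31 + (3*(-2))*(-11) = -31 - 6*(-11) = -31 + 66 = 35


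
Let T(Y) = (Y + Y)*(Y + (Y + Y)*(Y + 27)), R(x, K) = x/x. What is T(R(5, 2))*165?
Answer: 18810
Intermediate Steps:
R(x, K) = 1
T(Y) = 2*Y*(Y + 2*Y*(27 + Y)) (T(Y) = (2*Y)*(Y + (2*Y)*(27 + Y)) = (2*Y)*(Y + 2*Y*(27 + Y)) = 2*Y*(Y + 2*Y*(27 + Y)))
T(R(5, 2))*165 = (1²*(110 + 4*1))*165 = (1*(110 + 4))*165 = (1*114)*165 = 114*165 = 18810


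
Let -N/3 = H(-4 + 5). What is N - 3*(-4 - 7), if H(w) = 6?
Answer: 15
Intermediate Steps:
N = -18 (N = -3*6 = -18)
N - 3*(-4 - 7) = -18 - 3*(-4 - 7) = -18 - 3*(-11) = -18 + 33 = 15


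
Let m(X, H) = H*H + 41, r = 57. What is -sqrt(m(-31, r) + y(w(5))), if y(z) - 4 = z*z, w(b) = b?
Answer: -sqrt(3319) ≈ -57.611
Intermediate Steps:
m(X, H) = 41 + H**2 (m(X, H) = H**2 + 41 = 41 + H**2)
y(z) = 4 + z**2 (y(z) = 4 + z*z = 4 + z**2)
-sqrt(m(-31, r) + y(w(5))) = -sqrt((41 + 57**2) + (4 + 5**2)) = -sqrt((41 + 3249) + (4 + 25)) = -sqrt(3290 + 29) = -sqrt(3319)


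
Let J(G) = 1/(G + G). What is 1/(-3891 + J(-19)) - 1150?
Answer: -170037888/147859 ≈ -1150.0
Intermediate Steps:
J(G) = 1/(2*G)
1/(-3891 + J(-19)) - 1150 = 1/(-3891 + (½)/(-19)) - 1150 = 1/(-3891 + (½)*(-1/19)) - 1150 = 1/(-3891 - 1/38) - 1150 = 1/(-147859/38) - 1150 = -38/147859 - 1150 = -170037888/147859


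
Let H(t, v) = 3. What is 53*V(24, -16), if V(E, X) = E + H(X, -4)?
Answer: 1431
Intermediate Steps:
V(E, X) = 3 + E (V(E, X) = E + 3 = 3 + E)
53*V(24, -16) = 53*(3 + 24) = 53*27 = 1431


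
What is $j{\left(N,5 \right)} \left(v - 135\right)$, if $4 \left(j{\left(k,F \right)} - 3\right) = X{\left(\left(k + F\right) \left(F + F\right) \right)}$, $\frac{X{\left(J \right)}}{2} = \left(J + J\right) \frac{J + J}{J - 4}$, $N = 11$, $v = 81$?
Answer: $- \frac{232506}{13} \approx -17885.0$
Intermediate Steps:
$X{\left(J \right)} = \frac{8 J^{2}}{-4 + J}$ ($X{\left(J \right)} = 2 \left(J + J\right) \frac{J + J}{J - 4} = 2 \cdot 2 J \frac{2 J}{-4 + J} = 2 \frac{4 J^{2}}{-4 + J} = \frac{8 J^{2}}{-4 + J}$)
$j{\left(k,F \right)} = 3 + \frac{8 F^{2} \left(F + k\right)^{2}}{-4 + 2 F \left(F + k\right)}$ ($j{\left(k,F \right)} = 3 + \frac{8 \left(\left(k + F\right) \left(F + F\right)\right)^{2} \frac{1}{-4 + \left(k + F\right) \left(F + F\right)}}{4} = 3 + \frac{8 \left(\left(F + k\right) 2 F\right)^{2} \frac{1}{-4 + \left(F + k\right) 2 F}}{4} = 3 + \frac{8 \left(2 F \left(F + k\right)\right)^{2} \frac{1}{-4 + 2 F \left(F + k\right)}}{4} = 3 + \frac{8 \cdot 4 F^{2} \left(F + k\right)^{2} \frac{1}{-4 + 2 F \left(F + k\right)}}{4} = 3 + \frac{32 F^{2} \frac{1}{-4 + 2 F \left(F + k\right)} \left(F + k\right)^{2}}{4} = 3 + \frac{8 F^{2} \left(F + k\right)^{2}}{-4 + 2 F \left(F + k\right)}$)
$j{\left(N,5 \right)} \left(v - 135\right) = \frac{-6 + 3 \cdot 5 \left(5 + 11\right) + 4 \cdot 5^{2} \left(5 + 11\right)^{2}}{-2 + 5 \left(5 + 11\right)} \left(81 - 135\right) = \frac{-6 + 3 \cdot 5 \cdot 16 + 4 \cdot 25 \cdot 16^{2}}{-2 + 5 \cdot 16} \left(-54\right) = \frac{-6 + 240 + 4 \cdot 25 \cdot 256}{-2 + 80} \left(-54\right) = \frac{-6 + 240 + 25600}{78} \left(-54\right) = \frac{1}{78} \cdot 25834 \left(-54\right) = \frac{12917}{39} \left(-54\right) = - \frac{232506}{13}$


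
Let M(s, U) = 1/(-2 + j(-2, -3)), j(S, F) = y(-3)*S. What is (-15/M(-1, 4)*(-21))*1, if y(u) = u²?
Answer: -6300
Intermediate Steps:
j(S, F) = 9*S (j(S, F) = (-3)²*S = 9*S)
M(s, U) = -1/20 (M(s, U) = 1/(-2 + 9*(-2)) = 1/(-2 - 18) = 1/(-20) = -1/20)
(-15/M(-1, 4)*(-21))*1 = (-15/(-1/20)*(-21))*1 = (-15*(-20)*(-21))*1 = (300*(-21))*1 = -6300*1 = -6300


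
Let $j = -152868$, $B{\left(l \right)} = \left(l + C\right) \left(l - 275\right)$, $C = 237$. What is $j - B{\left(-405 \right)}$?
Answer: $-267108$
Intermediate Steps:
$B{\left(l \right)} = \left(-275 + l\right) \left(237 + l\right)$ ($B{\left(l \right)} = \left(l + 237\right) \left(l - 275\right) = \left(237 + l\right) \left(-275 + l\right) = \left(-275 + l\right) \left(237 + l\right)$)
$j - B{\left(-405 \right)} = -152868 - \left(-65175 + \left(-405\right)^{2} - -15390\right) = -152868 - \left(-65175 + 164025 + 15390\right) = -152868 - 114240 = -267108$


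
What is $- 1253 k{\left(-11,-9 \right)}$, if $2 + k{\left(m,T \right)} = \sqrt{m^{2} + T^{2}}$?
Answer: $2506 - 1253 \sqrt{202} \approx -15302.0$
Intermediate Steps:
$k{\left(m,T \right)} = -2 + \sqrt{T^{2} + m^{2}}$ ($k{\left(m,T \right)} = -2 + \sqrt{m^{2} + T^{2}} = -2 + \sqrt{T^{2} + m^{2}}$)
$- 1253 k{\left(-11,-9 \right)} = - 1253 \left(-2 + \sqrt{\left(-9\right)^{2} + \left(-11\right)^{2}}\right) = - 1253 \left(-2 + \sqrt{81 + 121}\right) = - 1253 \left(-2 + \sqrt{202}\right) = 2506 - 1253 \sqrt{202}$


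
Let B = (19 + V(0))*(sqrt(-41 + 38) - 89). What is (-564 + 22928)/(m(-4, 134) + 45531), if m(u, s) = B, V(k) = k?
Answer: 980437760/1921946683 - 424916*I*sqrt(3)/1921946683 ≈ 0.51013 - 0.00038293*I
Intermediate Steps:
B = -1691 + 19*I*sqrt(3) (B = (19 + 0)*(sqrt(-41 + 38) - 89) = 19*(sqrt(-3) - 89) = 19*(I*sqrt(3) - 89) = 19*(-89 + I*sqrt(3)) = -1691 + 19*I*sqrt(3) ≈ -1691.0 + 32.909*I)
m(u, s) = -1691 + 19*I*sqrt(3)
(-564 + 22928)/(m(-4, 134) + 45531) = (-564 + 22928)/((-1691 + 19*I*sqrt(3)) + 45531) = 22364/(43840 + 19*I*sqrt(3))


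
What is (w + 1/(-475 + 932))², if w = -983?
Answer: 201807592900/208849 ≈ 9.6629e+5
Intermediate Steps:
(w + 1/(-475 + 932))² = (-983 + 1/(-475 + 932))² = (-983 + 1/457)² = (-449230/457)² = 201807592900/208849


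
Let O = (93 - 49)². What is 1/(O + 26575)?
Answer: 1/28511 ≈ 3.5074e-5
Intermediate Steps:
O = 1936 (O = 44² = 1936)
1/(O + 26575) = 1/(1936 + 26575) = 1/28511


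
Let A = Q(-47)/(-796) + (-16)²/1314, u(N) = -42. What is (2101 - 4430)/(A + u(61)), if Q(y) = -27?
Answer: 1218001788/21845197 ≈ 55.756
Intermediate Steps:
A = 119627/522972 (A = -27/(-796) + (-16)²/1314 = -27*(-1/796) + 256*(1/1314) = 27/796 + 128/657 = 119627/522972 ≈ 0.22874)
(2101 - 4430)/(A + u(61)) = (2101 - 4430)/(119627/522972 - 42) = -2329/(-21845197/522972) = -2329*(-522972/21845197) = 1218001788/21845197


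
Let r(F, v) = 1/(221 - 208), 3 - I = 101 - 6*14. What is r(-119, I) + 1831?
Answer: 23804/13 ≈ 1831.1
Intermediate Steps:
I = -14 (I = 3 - (101 - 6*14) = 3 - (101 - 84) = 3 - 1*17 = 3 - 17 = -14)
r(F, v) = 1/13
r(-119, I) + 1831 = 1/13 + 1831 = 23804/13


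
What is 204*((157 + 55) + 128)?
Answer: 69360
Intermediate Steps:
204*((157 + 55) + 128) = 204*(212 + 128) = 204*340 = 69360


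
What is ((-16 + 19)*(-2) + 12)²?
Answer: 36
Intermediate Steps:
((-16 + 19)*(-2) + 12)² = (3*(-2) + 12)² = (-6 + 12)² = 6² = 36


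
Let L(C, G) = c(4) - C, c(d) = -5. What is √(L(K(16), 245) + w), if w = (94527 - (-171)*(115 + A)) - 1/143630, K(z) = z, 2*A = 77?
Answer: √622778560906855/71815 ≈ 347.50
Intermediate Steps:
A = 77/2 (A = (½)*77 = 77/2 ≈ 38.500)
L(C, G) = -5 - C
w = 8673492532/71815 (w = (94527 - (-171)*(115 + 77/2)) - 1/143630 = (94527 - (-171)*307/2) - 1*1/143630 = (94527 - 1*(-52497/2)) - 1/143630 = (94527 + 52497/2) - 1/143630 = 241551/2 - 1/143630 = 8673492532/71815 ≈ 1.2078e+5)
√(L(K(16), 245) + w) = √((-5 - 1*16) + 8673492532/71815) = √((-5 - 16) + 8673492532/71815) = √(-21 + 8673492532/71815) = √(8671984417/71815) = √622778560906855/71815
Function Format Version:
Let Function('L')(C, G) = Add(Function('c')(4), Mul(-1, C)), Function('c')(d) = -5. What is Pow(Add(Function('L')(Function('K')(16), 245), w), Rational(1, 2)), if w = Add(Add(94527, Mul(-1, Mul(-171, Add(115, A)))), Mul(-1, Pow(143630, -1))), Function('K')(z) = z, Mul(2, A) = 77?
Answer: Mul(Rational(1, 71815), Pow(622778560906855, Rational(1, 2))) ≈ 347.50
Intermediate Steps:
A = Rational(77, 2) (A = Mul(Rational(1, 2), 77) = Rational(77, 2) ≈ 38.500)
Function('L')(C, G) = Add(-5, Mul(-1, C))
w = Rational(8673492532, 71815) (w = Add(Add(94527, Mul(-1, Mul(-171, Add(115, Rational(77, 2))))), Mul(-1, Pow(143630, -1))) = Add(Add(94527, Mul(-1, Mul(-171, Rational(307, 2)))), Mul(-1, Rational(1, 143630))) = Add(Add(94527, Mul(-1, Rational(-52497, 2))), Rational(-1, 143630)) = Add(Add(94527, Rational(52497, 2)), Rational(-1, 143630)) = Add(Rational(241551, 2), Rational(-1, 143630)) = Rational(8673492532, 71815) ≈ 1.2078e+5)
Pow(Add(Function('L')(Function('K')(16), 245), w), Rational(1, 2)) = Pow(Add(Add(-5, Mul(-1, 16)), Rational(8673492532, 71815)), Rational(1, 2)) = Pow(Add(Add(-5, -16), Rational(8673492532, 71815)), Rational(1, 2)) = Pow(Add(-21, Rational(8673492532, 71815)), Rational(1, 2)) = Pow(Rational(8671984417, 71815), Rational(1, 2)) = Mul(Rational(1, 71815), Pow(622778560906855, Rational(1, 2)))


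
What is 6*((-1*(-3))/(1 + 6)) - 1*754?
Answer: -5260/7 ≈ -751.43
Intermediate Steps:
6*((-1*(-3))/(1 + 6)) - 1*754 = 6*(3/7) - 754 = 18/7 - 754 = -5260/7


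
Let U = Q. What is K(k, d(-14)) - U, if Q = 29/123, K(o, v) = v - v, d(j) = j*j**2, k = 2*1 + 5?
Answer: -29/123 ≈ -0.23577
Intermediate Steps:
k = 7 (k = 2 + 5 = 7)
d(j) = j**3
K(o, v) = 0
Q = 29/123 (Q = (1/123)*29 = 29/123 ≈ 0.23577)
U = 29/123 ≈ 0.23577
K(k, d(-14)) - U = 0 - 1*29/123 = 0 - 29/123 = -29/123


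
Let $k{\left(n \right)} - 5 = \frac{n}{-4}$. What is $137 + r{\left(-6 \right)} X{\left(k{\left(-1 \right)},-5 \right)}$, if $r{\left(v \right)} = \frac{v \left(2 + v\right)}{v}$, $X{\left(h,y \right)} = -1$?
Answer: $141$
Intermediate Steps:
$k{\left(n \right)} = 5 - \frac{n}{4}$ ($k{\left(n \right)} = 5 + \frac{n}{-4} = 5 + n \left(- \frac{1}{4}\right) = 5 - \frac{n}{4}$)
$r{\left(v \right)} = 2 + v$
$137 + r{\left(-6 \right)} X{\left(k{\left(-1 \right)},-5 \right)} = 137 + \left(2 - 6\right) \left(-1\right) = 137 - -4 = 137 + 4 = 141$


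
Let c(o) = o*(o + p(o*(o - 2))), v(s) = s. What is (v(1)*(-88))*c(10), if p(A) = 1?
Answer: -9680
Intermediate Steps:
c(o) = o*(1 + o) (c(o) = o*(o + 1) = o*(1 + o))
(v(1)*(-88))*c(10) = (1*(-88))*(10*(1 + 10)) = -880*11 = -88*110 = -9680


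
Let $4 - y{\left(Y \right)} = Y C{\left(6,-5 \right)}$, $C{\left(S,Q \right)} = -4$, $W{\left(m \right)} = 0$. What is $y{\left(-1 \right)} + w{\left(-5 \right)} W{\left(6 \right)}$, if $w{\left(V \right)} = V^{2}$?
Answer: $0$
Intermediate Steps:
$y{\left(Y \right)} = 4 + 4 Y$ ($y{\left(Y \right)} = 4 - Y \left(-4\right) = 4 - - 4 Y = 4 + 4 Y$)
$y{\left(-1 \right)} + w{\left(-5 \right)} W{\left(6 \right)} = \left(4 + 4 \left(-1\right)\right) + \left(-5\right)^{2} \cdot 0 = \left(4 - 4\right) + 25 \cdot 0 = 0 + 0 = 0$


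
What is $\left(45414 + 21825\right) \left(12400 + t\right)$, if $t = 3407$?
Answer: $1062846873$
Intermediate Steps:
$\left(45414 + 21825\right) \left(12400 + t\right) = \left(45414 + 21825\right) \left(12400 + 3407\right) = 67239 \cdot 15807 = 1062846873$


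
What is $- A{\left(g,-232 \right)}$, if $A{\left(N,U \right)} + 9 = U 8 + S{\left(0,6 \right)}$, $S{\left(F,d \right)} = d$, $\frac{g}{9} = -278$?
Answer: $1859$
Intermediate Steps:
$g = -2502$ ($g = 9 \left(-278\right) = -2502$)
$A{\left(N,U \right)} = -3 + 8 U$ ($A{\left(N,U \right)} = -9 + \left(U 8 + 6\right) = -9 + \left(8 U + 6\right) = -9 + \left(6 + 8 U\right) = -3 + 8 U$)
$- A{\left(g,-232 \right)} = - (-3 + 8 \left(-232\right)) = - (-3 - 1856) = \left(-1\right) \left(-1859\right) = 1859$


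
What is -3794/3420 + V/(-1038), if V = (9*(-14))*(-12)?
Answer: -759101/295830 ≈ -2.5660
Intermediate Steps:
V = 1512 (V = -126*(-12) = 1512)
-3794/3420 + V/(-1038) = -3794/3420 + 1512/(-1038) = -3794*1/3420 + 1512*(-1/1038) = -1897/1710 - 252/173 = -759101/295830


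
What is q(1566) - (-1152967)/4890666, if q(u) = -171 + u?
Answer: 6823632037/4890666 ≈ 1395.2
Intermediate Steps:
q(1566) - (-1152967)/4890666 = (-171 + 1566) - (-1152967)/4890666 = 1395 - (-1152967)/4890666 = 1395 - 1*(-1152967/4890666) = 1395 + 1152967/4890666 = 6823632037/4890666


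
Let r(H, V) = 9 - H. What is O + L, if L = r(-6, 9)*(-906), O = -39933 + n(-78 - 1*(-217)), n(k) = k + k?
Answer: -53245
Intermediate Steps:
n(k) = 2*k
O = -39655 (O = -39933 + 2*(-78 - 1*(-217)) = -39933 + 2*(-78 + 217) = -39933 + 2*139 = -39933 + 278 = -39655)
L = -13590 (L = (9 - 1*(-6))*(-906) = (9 + 6)*(-906) = 15*(-906) = -13590)
O + L = -39655 - 13590 = -53245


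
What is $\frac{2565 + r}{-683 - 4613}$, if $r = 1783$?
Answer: $- \frac{1087}{1324} \approx -0.821$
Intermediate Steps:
$\frac{2565 + r}{-683 - 4613} = \frac{2565 + 1783}{-683 - 4613} = \frac{4348}{-5296} = 4348 \left(- \frac{1}{5296}\right) = - \frac{1087}{1324}$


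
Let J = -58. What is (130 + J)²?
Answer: 5184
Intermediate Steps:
(130 + J)² = (130 - 58)² = 72² = 5184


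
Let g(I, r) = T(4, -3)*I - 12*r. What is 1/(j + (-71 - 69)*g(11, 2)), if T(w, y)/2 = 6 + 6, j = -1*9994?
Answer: -1/43594 ≈ -2.2939e-5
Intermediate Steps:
j = -9994
T(w, y) = 24 (T(w, y) = 2*(6 + 6) = 2*12 = 24)
g(I, r) = -12*r + 24*I (g(I, r) = 24*I - 12*r = -12*r + 24*I)
1/(j + (-71 - 69)*g(11, 2)) = 1/(-9994 + (-71 - 69)*(-12*2 + 24*11)) = 1/(-9994 - 140*(-24 + 264)) = 1/(-9994 - 140*240) = 1/(-9994 - 33600) = 1/(-43594) = -1/43594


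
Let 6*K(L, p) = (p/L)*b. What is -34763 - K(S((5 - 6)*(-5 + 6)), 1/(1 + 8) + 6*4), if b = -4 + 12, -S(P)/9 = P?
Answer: -8448277/243 ≈ -34767.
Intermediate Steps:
S(P) = -9*P
b = 8
K(L, p) = 4*p/(3*L) (K(L, p) = ((p/L)*8)/6 = (8*p/L)/6 = 4*p/(3*L))
-34763 - K(S((5 - 6)*(-5 + 6)), 1/(1 + 8) + 6*4) = -34763 - 4*(1/(1 + 8) + 6*4)/(3*((-9*(5 - 6)*(-5 + 6)))) = -34763 - 4*(1/9 + 24)/(3*((-(-9)))) = -34763 - 4*(⅑ + 24)/(3*((-9*(-1)))) = -34763 - 4*217/(3*9*9) = -34763 - 1*868/243 = -34763 - 868/243 = -8448277/243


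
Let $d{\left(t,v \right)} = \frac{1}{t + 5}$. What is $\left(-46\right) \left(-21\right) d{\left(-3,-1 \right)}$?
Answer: $483$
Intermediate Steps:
$d{\left(t,v \right)} = \frac{1}{5 + t}$
$\left(-46\right) \left(-21\right) d{\left(-3,-1 \right)} = \frac{\left(-46\right) \left(-21\right)}{5 - 3} = \frac{966}{2} = 966 \cdot \frac{1}{2} = 483$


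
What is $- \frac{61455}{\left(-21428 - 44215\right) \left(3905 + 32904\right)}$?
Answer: $\frac{20485}{805417729} \approx 2.5434 \cdot 10^{-5}$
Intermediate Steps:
$- \frac{61455}{\left(-21428 - 44215\right) \left(3905 + 32904\right)} = - \frac{61455}{\left(-65643\right) 36809} = - \frac{61455}{-2416253187} = \left(-61455\right) \left(- \frac{1}{2416253187}\right) = \frac{20485}{805417729}$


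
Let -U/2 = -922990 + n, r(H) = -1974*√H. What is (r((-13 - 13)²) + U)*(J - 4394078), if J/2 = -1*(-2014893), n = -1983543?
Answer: -2098956516664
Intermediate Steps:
J = 4029786 (J = 2*(-1*(-2014893)) = 2*2014893 = 4029786)
U = 5813066 (U = -2*(-922990 - 1983543) = -2*(-2906533) = 5813066)
(r((-13 - 13)²) + U)*(J - 4394078) = (-1974*√((-13 - 13)²) + 5813066)*(4029786 - 4394078) = (-1974*√((-26)²) + 5813066)*(-364292) = (-1974*√676 + 5813066)*(-364292) = (-1974*26 + 5813066)*(-364292) = (-51324 + 5813066)*(-364292) = 5761742*(-364292) = -2098956516664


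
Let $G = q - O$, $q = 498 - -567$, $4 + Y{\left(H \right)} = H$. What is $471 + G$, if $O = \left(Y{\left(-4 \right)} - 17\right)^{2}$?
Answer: $911$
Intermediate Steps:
$Y{\left(H \right)} = -4 + H$
$q = 1065$ ($q = 498 + 567 = 1065$)
$O = 625$ ($O = \left(\left(-4 - 4\right) - 17\right)^{2} = \left(-8 - 17\right)^{2} = \left(-25\right)^{2} = 625$)
$G = 440$ ($G = 1065 - 625 = 440$)
$471 + G = 471 + 440 = 911$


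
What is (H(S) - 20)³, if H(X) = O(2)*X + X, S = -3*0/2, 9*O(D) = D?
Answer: -8000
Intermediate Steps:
O(D) = D/9
S = 0 (S = 0*(½) = 0)
H(X) = 11*X/9 (H(X) = ((⅑)*2)*X + X = 2*X/9 + X = 11*X/9)
(H(S) - 20)³ = ((11/9)*0 - 20)³ = (0 - 20)³ = (-20)³ = -8000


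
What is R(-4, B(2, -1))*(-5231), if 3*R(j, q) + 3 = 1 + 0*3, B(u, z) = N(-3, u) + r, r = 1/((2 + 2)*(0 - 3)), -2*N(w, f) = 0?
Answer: 10462/3 ≈ 3487.3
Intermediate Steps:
N(w, f) = 0 (N(w, f) = -½*0 = 0)
r = -1/12 (r = 1/(4*(-3)) = 1/(-12) = -1/12 ≈ -0.083333)
B(u, z) = -1/12 (B(u, z) = 0 - 1/12 = -1/12)
R(j, q) = -⅔ (R(j, q) = -1 + (1 + 0*3)/3 = -1 + (1 + 0)/3 = -1 + (⅓)*1 = -1 + ⅓ = -⅔)
R(-4, B(2, -1))*(-5231) = -⅔*(-5231) = 10462/3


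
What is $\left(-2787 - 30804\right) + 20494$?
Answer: $-13097$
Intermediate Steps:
$\left(-2787 - 30804\right) + 20494 = -33591 + 20494 = -13097$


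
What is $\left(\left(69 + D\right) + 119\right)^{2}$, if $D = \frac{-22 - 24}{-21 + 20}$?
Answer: $54756$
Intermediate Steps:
$D = 46$ ($D = - \frac{46}{-1} = \left(-46\right) \left(-1\right) = 46$)
$\left(\left(69 + D\right) + 119\right)^{2} = \left(\left(69 + 46\right) + 119\right)^{2} = \left(115 + 119\right)^{2} = 234^{2} = 54756$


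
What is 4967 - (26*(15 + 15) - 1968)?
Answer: 6155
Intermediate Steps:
4967 - (26*(15 + 15) - 1968) = 4967 - (26*30 - 1968) = 4967 - (780 - 1968) = 4967 - 1*(-1188) = 4967 + 1188 = 6155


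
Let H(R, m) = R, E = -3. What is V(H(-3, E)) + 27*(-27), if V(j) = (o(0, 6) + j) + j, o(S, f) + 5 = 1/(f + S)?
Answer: -4439/6 ≈ -739.83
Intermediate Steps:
o(S, f) = -5 + 1/(S + f) (o(S, f) = -5 + 1/(f + S) = -5 + 1/(S + f))
V(j) = -29/6 + 2*j (V(j) = ((1 - 5*0 - 5*6)/(0 + 6) + j) + j = ((1 + 0 - 30)/6 + j) + j = ((⅙)*(-29) + j) + j = (-29/6 + j) + j = -29/6 + 2*j)
V(H(-3, E)) + 27*(-27) = (-29/6 + 2*(-3)) + 27*(-27) = (-29/6 - 6) - 729 = -65/6 - 729 = -4439/6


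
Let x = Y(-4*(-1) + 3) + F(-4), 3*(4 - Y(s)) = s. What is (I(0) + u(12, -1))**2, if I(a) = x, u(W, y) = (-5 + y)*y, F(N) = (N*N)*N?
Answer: 28561/9 ≈ 3173.4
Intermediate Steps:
F(N) = N**3 (F(N) = N**2*N = N**3)
u(W, y) = y*(-5 + y)
Y(s) = 4 - s/3
x = -187/3 (x = (4 - (-4*(-1) + 3)/3) + (-4)**3 = (4 - (4 + 3)/3) - 64 = (4 - 1/3*7) - 64 = (4 - 7/3) - 64 = 5/3 - 64 = -187/3 ≈ -62.333)
I(a) = -187/3
(I(0) + u(12, -1))**2 = (-187/3 - (-5 - 1))**2 = (-187/3 - 1*(-6))**2 = (-187/3 + 6)**2 = (-169/3)**2 = 28561/9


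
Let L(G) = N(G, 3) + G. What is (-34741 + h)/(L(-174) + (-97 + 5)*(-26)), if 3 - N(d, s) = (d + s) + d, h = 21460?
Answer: -13281/2566 ≈ -5.1758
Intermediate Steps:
N(d, s) = 3 - s - 2*d (N(d, s) = 3 - ((d + s) + d) = 3 - (s + 2*d) = 3 + (-s - 2*d) = 3 - s - 2*d)
L(G) = -G (L(G) = (3 - 1*3 - 2*G) + G = (3 - 3 - 2*G) + G = -2*G + G = -G)
(-34741 + h)/(L(-174) + (-97 + 5)*(-26)) = (-34741 + 21460)/(-1*(-174) + (-97 + 5)*(-26)) = -13281/(174 - 92*(-26)) = -13281/(174 + 2392) = -13281/2566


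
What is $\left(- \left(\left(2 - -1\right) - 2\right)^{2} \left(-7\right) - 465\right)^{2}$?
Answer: $209764$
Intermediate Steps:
$\left(- \left(\left(2 - -1\right) - 2\right)^{2} \left(-7\right) - 465\right)^{2} = \left(- \left(\left(2 + 1\right) - 2\right)^{2} \left(-7\right) - 465\right)^{2} = \left(- \left(3 - 2\right)^{2} \left(-7\right) - 465\right)^{2} = \left(- 1^{2} \left(-7\right) - 465\right)^{2} = \left(\left(-1\right) 1 \left(-7\right) - 465\right)^{2} = \left(\left(-1\right) \left(-7\right) - 465\right)^{2} = \left(7 - 465\right)^{2} = \left(-458\right)^{2} = 209764$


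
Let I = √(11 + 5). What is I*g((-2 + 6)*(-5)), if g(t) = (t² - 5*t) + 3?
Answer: 2012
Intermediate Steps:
g(t) = 3 + t² - 5*t
I = 4 (I = √16 = 4)
I*g((-2 + 6)*(-5)) = 4*(3 + ((-2 + 6)*(-5))² - 5*(-2 + 6)*(-5)) = 4*(3 + (4*(-5))² - 20*(-5)) = 4*(3 + (-20)² - 5*(-20)) = 4*(3 + 400 + 100) = 4*503 = 2012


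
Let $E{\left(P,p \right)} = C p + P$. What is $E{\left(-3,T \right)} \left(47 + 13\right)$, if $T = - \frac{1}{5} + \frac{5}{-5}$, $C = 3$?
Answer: $-396$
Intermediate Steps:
$T = - \frac{6}{5}$ ($T = \left(-1\right) \frac{1}{5} + 5 \left(- \frac{1}{5}\right) = - \frac{1}{5} - 1 = - \frac{6}{5} \approx -1.2$)
$E{\left(P,p \right)} = P + 3 p$ ($E{\left(P,p \right)} = 3 p + P = P + 3 p$)
$E{\left(-3,T \right)} \left(47 + 13\right) = \left(-3 + 3 \left(- \frac{6}{5}\right)\right) \left(47 + 13\right) = \left(-3 - \frac{18}{5}\right) 60 = \left(- \frac{33}{5}\right) 60 = -396$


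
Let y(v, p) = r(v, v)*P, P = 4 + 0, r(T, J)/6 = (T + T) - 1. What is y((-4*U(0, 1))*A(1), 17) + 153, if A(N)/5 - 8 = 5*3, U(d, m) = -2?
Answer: 44289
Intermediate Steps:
r(T, J) = -6 + 12*T (r(T, J) = 6*((T + T) - 1) = 6*(2*T - 1) = 6*(-1 + 2*T) = -6 + 12*T)
P = 4
A(N) = 115 (A(N) = 40 + 5*(5*3) = 40 + 5*15 = 40 + 75 = 115)
y(v, p) = -24 + 48*v (y(v, p) = (-6 + 12*v)*4 = -24 + 48*v)
y((-4*U(0, 1))*A(1), 17) + 153 = (-24 + 48*(-4*(-2)*115)) + 153 = (-24 + 48*(8*115)) + 153 = (-24 + 48*920) + 153 = (-24 + 44160) + 153 = 44136 + 153 = 44289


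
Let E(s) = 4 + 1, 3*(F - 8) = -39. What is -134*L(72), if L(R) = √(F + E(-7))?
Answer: 0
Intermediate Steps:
F = -5 (F = 8 + (⅓)*(-39) = 8 - 13 = -5)
E(s) = 5
L(R) = 0 (L(R) = √(-5 + 5) = √0 = 0)
-134*L(72) = -134*0 = 0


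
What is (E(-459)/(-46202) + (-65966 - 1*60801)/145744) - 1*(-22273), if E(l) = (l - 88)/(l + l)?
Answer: 34418814449639363/1545375954096 ≈ 22272.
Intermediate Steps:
E(l) = (-88 + l)/(2*l) (E(l) = (-88 + l)/((2*l)) = (-88 + l)*(1/(2*l)) = (-88 + l)/(2*l))
(E(-459)/(-46202) + (-65966 - 1*60801)/145744) - 1*(-22273) = (((1/2)*(-88 - 459)/(-459))/(-46202) + (-65966 - 1*60801)/145744) - 1*(-22273) = (((1/2)*(-1/459)*(-547))*(-1/46202) + (-65966 - 60801)*(1/145744)) + 22273 = ((547/918)*(-1/46202) - 126767*1/145744) + 22273 = (-547/42413436 - 126767/145744) + 22273 = -1344175940845/1545375954096 + 22273 = 34418814449639363/1545375954096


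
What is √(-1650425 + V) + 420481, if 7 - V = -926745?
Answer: 420481 + I*√723673 ≈ 4.2048e+5 + 850.69*I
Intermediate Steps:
V = 926752 (V = 7 - 1*(-926745) = 7 + 926745 = 926752)
√(-1650425 + V) + 420481 = √(-1650425 + 926752) + 420481 = √(-723673) + 420481 = I*√723673 + 420481 = 420481 + I*√723673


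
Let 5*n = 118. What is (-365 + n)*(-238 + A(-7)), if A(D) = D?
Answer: 83643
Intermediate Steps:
n = 118/5 (n = (⅕)*118 = 118/5 ≈ 23.600)
(-365 + n)*(-238 + A(-7)) = (-365 + 118/5)*(-238 - 7) = -1707/5*(-245) = 83643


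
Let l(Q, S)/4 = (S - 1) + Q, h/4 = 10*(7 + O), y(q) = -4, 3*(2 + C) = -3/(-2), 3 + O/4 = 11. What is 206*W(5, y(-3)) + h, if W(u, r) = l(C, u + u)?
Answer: 7740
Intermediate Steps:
O = 32 (O = -12 + 4*11 = -12 + 44 = 32)
C = -3/2 (C = -2 + (-3/(-2))/3 = -2 + (-3*(-1/2))/3 = -2 + (1/3)*(3/2) = -2 + 1/2 = -3/2 ≈ -1.5000)
h = 1560 (h = 4*(10*(7 + 32)) = 4*(10*39) = 4*390 = 1560)
l(Q, S) = -4 + 4*Q + 4*S (l(Q, S) = 4*((S - 1) + Q) = 4*((-1 + S) + Q) = 4*(-1 + Q + S) = -4 + 4*Q + 4*S)
W(u, r) = -10 + 8*u (W(u, r) = -4 + 4*(-3/2) + 4*(u + u) = -4 - 6 + 4*(2*u) = -4 - 6 + 8*u = -10 + 8*u)
206*W(5, y(-3)) + h = 206*(-10 + 8*5) + 1560 = 206*(-10 + 40) + 1560 = 206*30 + 1560 = 6180 + 1560 = 7740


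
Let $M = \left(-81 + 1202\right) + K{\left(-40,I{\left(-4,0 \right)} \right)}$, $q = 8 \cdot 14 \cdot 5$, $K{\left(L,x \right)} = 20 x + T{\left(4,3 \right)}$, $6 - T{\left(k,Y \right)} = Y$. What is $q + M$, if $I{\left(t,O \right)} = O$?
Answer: $1684$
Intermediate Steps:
$T{\left(k,Y \right)} = 6 - Y$
$K{\left(L,x \right)} = 3 + 20 x$ ($K{\left(L,x \right)} = 20 x + \left(6 - 3\right) = 20 x + 3 = 3 + 20 x$)
$q = 560$ ($q = 112 \cdot 5 = 560$)
$M = 1124$ ($M = \left(-81 + 1202\right) + \left(3 + 20 \cdot 0\right) = 1121 + \left(3 + 0\right) = 1121 + 3 = 1124$)
$q + M = 560 + 1124 = 1684$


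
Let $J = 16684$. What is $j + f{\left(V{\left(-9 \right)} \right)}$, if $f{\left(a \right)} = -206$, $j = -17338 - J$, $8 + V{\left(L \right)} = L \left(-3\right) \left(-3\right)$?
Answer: $-34228$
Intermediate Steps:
$V{\left(L \right)} = -8 + 9 L$ ($V{\left(L \right)} = -8 + L \left(-3\right) \left(-3\right) = -8 + - 3 L \left(-3\right) = -8 + 9 L$)
$j = -34022$ ($j = -17338 - 16684 = -34022$)
$j + f{\left(V{\left(-9 \right)} \right)} = -34022 - 206 = -34228$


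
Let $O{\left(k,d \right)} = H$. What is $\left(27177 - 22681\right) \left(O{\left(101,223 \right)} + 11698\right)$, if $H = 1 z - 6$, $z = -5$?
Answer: $52544752$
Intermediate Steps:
$H = -11$ ($H = 1 \left(-5\right) - 6 = -5 - 6 = -11$)
$O{\left(k,d \right)} = -11$
$\left(27177 - 22681\right) \left(O{\left(101,223 \right)} + 11698\right) = \left(27177 - 22681\right) \left(-11 + 11698\right) = 4496 \cdot 11687 = 52544752$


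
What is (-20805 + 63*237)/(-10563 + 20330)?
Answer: -5874/9767 ≈ -0.60141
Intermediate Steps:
(-20805 + 63*237)/(-10563 + 20330) = (-20805 + 14931)/9767 = -5874*1/9767 = -5874/9767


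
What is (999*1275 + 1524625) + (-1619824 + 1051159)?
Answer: 2229685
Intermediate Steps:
(999*1275 + 1524625) + (-1619824 + 1051159) = (1273725 + 1524625) - 568665 = 2798350 - 568665 = 2229685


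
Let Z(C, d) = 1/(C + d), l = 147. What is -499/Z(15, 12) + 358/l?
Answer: -1980173/147 ≈ -13471.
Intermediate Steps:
-499/Z(15, 12) + 358/l = -499/(1/(15 + 12)) + 358/147 = -499/(1/27) + 358*(1/147) = -499/1/27 + 358/147 = -499*27 + 358/147 = -13473 + 358/147 = -1980173/147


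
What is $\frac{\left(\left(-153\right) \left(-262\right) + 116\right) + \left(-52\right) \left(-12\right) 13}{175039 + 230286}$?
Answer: $\frac{48314}{405325} \approx 0.1192$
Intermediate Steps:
$\frac{\left(\left(-153\right) \left(-262\right) + 116\right) + \left(-52\right) \left(-12\right) 13}{175039 + 230286} = \frac{\left(40086 + 116\right) + 624 \cdot 13}{405325} = \left(40202 + 8112\right) \frac{1}{405325} = 48314 \cdot \frac{1}{405325} = \frac{48314}{405325}$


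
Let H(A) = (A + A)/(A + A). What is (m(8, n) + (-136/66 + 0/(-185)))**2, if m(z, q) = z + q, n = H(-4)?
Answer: 52441/1089 ≈ 48.155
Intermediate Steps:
H(A) = 1 (H(A) = (2*A)/((2*A)) = (2*A)*(1/(2*A)) = 1)
n = 1
m(z, q) = q + z
(m(8, n) + (-136/66 + 0/(-185)))**2 = ((1 + 8) + (-136/66 + 0/(-185)))**2 = (9 + (-136*1/66 + 0*(-1/185)))**2 = (9 + (-68/33 + 0))**2 = (9 - 68/33)**2 = (229/33)**2 = 52441/1089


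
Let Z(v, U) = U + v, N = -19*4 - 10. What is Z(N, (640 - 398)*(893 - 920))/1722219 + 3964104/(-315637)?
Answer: -6829144743716/543596038503 ≈ -12.563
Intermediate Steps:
N = -86 (N = -76 - 10 = -86)
Z(N, (640 - 398)*(893 - 920))/1722219 + 3964104/(-315637) = ((640 - 398)*(893 - 920) - 86)/1722219 + 3964104/(-315637) = (242*(-27) - 86)*(1/1722219) + 3964104*(-1/315637) = (-6534 - 86)*(1/1722219) - 3964104/315637 = -6620*1/1722219 - 3964104/315637 = -6620/1722219 - 3964104/315637 = -6829144743716/543596038503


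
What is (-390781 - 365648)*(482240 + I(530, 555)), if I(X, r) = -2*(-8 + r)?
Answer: -363952787634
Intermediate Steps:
I(X, r) = 16 - 2*r
(-390781 - 365648)*(482240 + I(530, 555)) = (-390781 - 365648)*(482240 + (16 - 2*555)) = -756429*(482240 + (16 - 1110)) = -756429*(482240 - 1094) = -756429*481146 = -363952787634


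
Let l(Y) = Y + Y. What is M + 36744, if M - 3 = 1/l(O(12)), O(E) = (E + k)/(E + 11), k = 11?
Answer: 73495/2 ≈ 36748.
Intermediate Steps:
O(E) = 1 (O(E) = (E + 11)/(E + 11) = (11 + E)/(11 + E) = 1)
l(Y) = 2*Y
M = 7/2 (M = 3 + 1/(2*1) = 3 + 1/2 = 3 + ½ = 7/2 ≈ 3.5000)
M + 36744 = 7/2 + 36744 = 73495/2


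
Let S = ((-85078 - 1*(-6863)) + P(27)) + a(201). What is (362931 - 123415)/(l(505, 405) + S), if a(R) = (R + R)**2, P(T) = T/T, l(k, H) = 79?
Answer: 239516/83469 ≈ 2.8695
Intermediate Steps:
P(T) = 1
a(R) = 4*R**2 (a(R) = (2*R)**2 = 4*R**2)
S = 83390 (S = ((-85078 - 1*(-6863)) + 1) + 4*201**2 = ((-85078 + 6863) + 1) + 4*40401 = (-78215 + 1) + 161604 = -78214 + 161604 = 83390)
(362931 - 123415)/(l(505, 405) + S) = (362931 - 123415)/(79 + 83390) = 239516/83469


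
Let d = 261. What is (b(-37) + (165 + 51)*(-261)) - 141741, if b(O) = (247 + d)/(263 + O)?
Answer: -22386967/113 ≈ -1.9811e+5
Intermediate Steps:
b(O) = 508/(263 + O) (b(O) = (247 + 261)/(263 + O) = 508/(263 + O))
(b(-37) + (165 + 51)*(-261)) - 141741 = (508/(263 - 37) + (165 + 51)*(-261)) - 141741 = (508/226 + 216*(-261)) - 141741 = (508*(1/226) - 56376) - 141741 = (254/113 - 56376) - 141741 = -6370234/113 - 141741 = -22386967/113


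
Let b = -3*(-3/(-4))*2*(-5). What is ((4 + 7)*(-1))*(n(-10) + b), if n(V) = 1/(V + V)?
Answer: -4939/20 ≈ -246.95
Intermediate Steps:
b = 45/2 (b = -3*(-3*(-¼))*2*(-5) = -9*2/4*(-5) = -3*3/2*(-5) = -9/2*(-5) = 45/2 ≈ 22.500)
n(V) = 1/(2*V)
((4 + 7)*(-1))*(n(-10) + b) = ((4 + 7)*(-1))*((½)/(-10) + 45/2) = (11*(-1))*((½)*(-⅒) + 45/2) = -11*(-1/20 + 45/2) = -11*449/20 = -4939/20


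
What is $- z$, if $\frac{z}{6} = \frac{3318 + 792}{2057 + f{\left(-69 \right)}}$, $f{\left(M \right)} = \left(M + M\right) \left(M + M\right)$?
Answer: $- \frac{24660}{21101} \approx -1.1687$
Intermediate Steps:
$f{\left(M \right)} = 4 M^{2}$ ($f{\left(M \right)} = 2 M 2 M = 4 M^{2}$)
$z = \frac{24660}{21101}$ ($z = 6 \frac{3318 + 792}{2057 + 4 \left(-69\right)^{2}} = 6 \frac{4110}{2057 + 4 \cdot 4761} = 6 \frac{4110}{2057 + 19044} = 6 \cdot \frac{4110}{21101} = \frac{24660}{21101} \approx 1.1687$)
$- z = \left(-1\right) \frac{24660}{21101} = - \frac{24660}{21101}$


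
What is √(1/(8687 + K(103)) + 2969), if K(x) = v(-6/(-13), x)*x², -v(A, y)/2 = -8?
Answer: 2*√23631474796710/178431 ≈ 54.489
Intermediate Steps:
v(A, y) = 16 (v(A, y) = -2*(-8) = 16)
K(x) = 16*x²
√(1/(8687 + K(103)) + 2969) = √(1/(8687 + 16*103²) + 2969) = √(1/(8687 + 16*10609) + 2969) = √(1/(8687 + 169744) + 2969) = √(1/178431 + 2969) = √(529761640/178431) = 2*√23631474796710/178431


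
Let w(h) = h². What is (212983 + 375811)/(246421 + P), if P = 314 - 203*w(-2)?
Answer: 588794/245923 ≈ 2.3942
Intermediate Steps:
P = -498 (P = 314 - 203*(-2)² = 314 - 203*4 = 314 - 812 = -498)
(212983 + 375811)/(246421 + P) = (212983 + 375811)/(246421 - 498) = 588794/245923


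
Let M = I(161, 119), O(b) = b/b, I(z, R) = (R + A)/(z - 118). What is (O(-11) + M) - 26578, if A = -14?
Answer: -1142706/43 ≈ -26575.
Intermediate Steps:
I(z, R) = (-14 + R)/(-118 + z) (I(z, R) = (R - 14)/(z - 118) = (-14 + R)/(-118 + z))
O(b) = 1
M = 105/43 (M = (-14 + 119)/(-118 + 161) = 105/43 ≈ 2.4419)
(O(-11) + M) - 26578 = (1 + 105/43) - 26578 = 148/43 - 26578 = -1142706/43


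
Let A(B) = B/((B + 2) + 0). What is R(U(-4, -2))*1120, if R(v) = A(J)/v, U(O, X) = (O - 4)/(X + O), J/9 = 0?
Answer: 0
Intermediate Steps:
J = 0 (J = 9*0 = 0)
A(B) = B/(2 + B) (A(B) = B/((2 + B) + 0) = B/(2 + B))
U(O, X) = (-4 + O)/(O + X)
R(v) = 0 (R(v) = (0/(2 + 0))/v = (0/2)/v = (0*(½))/v = 0/v = 0)
R(U(-4, -2))*1120 = 0*1120 = 0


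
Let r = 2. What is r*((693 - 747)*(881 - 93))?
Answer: -85104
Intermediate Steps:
r*((693 - 747)*(881 - 93)) = 2*((693 - 747)*(881 - 93)) = 2*(-54*788) = 2*(-42552) = -85104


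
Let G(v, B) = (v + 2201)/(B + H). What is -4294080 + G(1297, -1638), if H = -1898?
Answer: -7591935189/1768 ≈ -4.2941e+6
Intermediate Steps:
G(v, B) = (2201 + v)/(-1898 + B) (G(v, B) = (v + 2201)/(B - 1898) = (2201 + v)/(-1898 + B))
-4294080 + G(1297, -1638) = -4294080 + (2201 + 1297)/(-1898 - 1638) = -4294080 + 3498/(-3536) = -4294080 - 1/3536*3498 = -4294080 - 1749/1768 = -7591935189/1768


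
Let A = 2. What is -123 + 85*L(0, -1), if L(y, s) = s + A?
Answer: -38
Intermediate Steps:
L(y, s) = 2 + s (L(y, s) = s + 2 = 2 + s)
-123 + 85*L(0, -1) = -123 + 85*(2 - 1) = -123 + 85*1 = -123 + 85 = -38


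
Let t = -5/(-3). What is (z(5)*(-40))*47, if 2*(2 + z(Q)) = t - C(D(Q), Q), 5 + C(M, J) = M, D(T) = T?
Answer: 6580/3 ≈ 2193.3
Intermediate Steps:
t = 5/3 (t = -5*(-1/3) = 5/3 ≈ 1.6667)
C(M, J) = -5 + M
z(Q) = 4/3 - Q/2 (z(Q) = -2 + (5/3 - (-5 + Q))/2 = -2 + (5/3 + (5 - Q))/2 = -2 + (20/3 - Q)/2 = -2 + (10/3 - Q/2) = 4/3 - Q/2)
(z(5)*(-40))*47 = ((4/3 - 1/2*5)*(-40))*47 = ((4/3 - 5/2)*(-40))*47 = -7/6*(-40)*47 = (140/3)*47 = 6580/3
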